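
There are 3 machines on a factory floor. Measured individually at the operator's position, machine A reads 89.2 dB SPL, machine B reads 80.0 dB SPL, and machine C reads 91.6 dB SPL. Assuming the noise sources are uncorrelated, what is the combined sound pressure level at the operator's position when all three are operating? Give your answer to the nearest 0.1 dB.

Add the sources as powers (linear), then convert back to dB:
L_total = 10·log₁₀(10^(89.2/10) + 10^(80.0/10) + 10^(91.6/10)) = 10·log₁₀(2377000000) = 93.8 dB SPL.

93.8 dB SPL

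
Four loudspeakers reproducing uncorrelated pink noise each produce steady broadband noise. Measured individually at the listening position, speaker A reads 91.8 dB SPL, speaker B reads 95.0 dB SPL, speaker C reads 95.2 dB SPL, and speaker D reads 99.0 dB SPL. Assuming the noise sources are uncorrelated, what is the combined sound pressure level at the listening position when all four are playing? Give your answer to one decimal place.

Incoherent sources sum as intensities:
L_total = 10·log₁₀(10^(91.8/10) + 10^(95.0/10) + 10^(95.2/10) + 10^(99.0/10)) = 10·log₁₀(15930000000) = 102.0 dB SPL.

102.0 dB SPL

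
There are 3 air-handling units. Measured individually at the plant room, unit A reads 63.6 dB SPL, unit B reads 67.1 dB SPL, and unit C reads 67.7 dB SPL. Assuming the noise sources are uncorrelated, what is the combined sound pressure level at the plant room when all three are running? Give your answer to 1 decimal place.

Incoherent sources sum as intensities:
L_total = 10·log₁₀(10^(63.6/10) + 10^(67.1/10) + 10^(67.7/10)) = 10·log₁₀(13310000) = 71.2 dB SPL.

71.2 dB SPL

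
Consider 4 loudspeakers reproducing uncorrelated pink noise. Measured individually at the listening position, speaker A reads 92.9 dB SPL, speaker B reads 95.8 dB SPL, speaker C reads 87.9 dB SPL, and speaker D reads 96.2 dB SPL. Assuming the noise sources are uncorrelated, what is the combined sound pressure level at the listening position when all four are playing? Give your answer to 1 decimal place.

100.2 dB SPL

Add the sources as powers (linear), then convert back to dB:
L_total = 10·log₁₀(10^(92.9/10) + 10^(95.8/10) + 10^(87.9/10) + 10^(96.2/10)) = 10·log₁₀(10537000000) = 100.2 dB SPL.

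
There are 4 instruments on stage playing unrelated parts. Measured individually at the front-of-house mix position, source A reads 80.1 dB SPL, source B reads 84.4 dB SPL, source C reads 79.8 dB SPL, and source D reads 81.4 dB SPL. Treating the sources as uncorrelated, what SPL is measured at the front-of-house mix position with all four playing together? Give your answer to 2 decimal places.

87.86 dB SPL

Incoherent sources sum as intensities:
L_total = 10·log₁₀(10^(80.1/10) + 10^(84.4/10) + 10^(79.8/10) + 10^(81.4/10)) = 10·log₁₀(611300000) = 87.86 dB SPL.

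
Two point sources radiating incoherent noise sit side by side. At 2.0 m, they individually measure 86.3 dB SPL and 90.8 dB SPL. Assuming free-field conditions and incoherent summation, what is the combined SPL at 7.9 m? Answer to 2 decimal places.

Combined at 2.0 m: 10·log₁₀(10^(86.3/10)+10^(90.8/10)) = 92.119 dB SPL.
Then apply −20·log₁₀(7.9/2.0) = -11.932 dB → 80.19 dB SPL.

80.19 dB SPL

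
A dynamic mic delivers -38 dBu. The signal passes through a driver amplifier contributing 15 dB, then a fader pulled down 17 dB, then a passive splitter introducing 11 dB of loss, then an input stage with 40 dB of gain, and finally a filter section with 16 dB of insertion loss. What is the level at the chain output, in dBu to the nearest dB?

Cascaded gains and losses add directly in dB.
-38 + 15 − 17 − 11 + 40 − 16 = -27 dBu.

-27 dBu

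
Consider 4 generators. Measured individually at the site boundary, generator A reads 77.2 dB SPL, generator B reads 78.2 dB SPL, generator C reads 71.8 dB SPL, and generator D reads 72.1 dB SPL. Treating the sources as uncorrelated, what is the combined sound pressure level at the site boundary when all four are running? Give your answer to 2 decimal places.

81.76 dB SPL

Add the sources as powers (linear), then convert back to dB:
L_total = 10·log₁₀(10^(77.2/10) + 10^(78.2/10) + 10^(71.8/10) + 10^(72.1/10)) = 10·log₁₀(149900000) = 81.76 dB SPL.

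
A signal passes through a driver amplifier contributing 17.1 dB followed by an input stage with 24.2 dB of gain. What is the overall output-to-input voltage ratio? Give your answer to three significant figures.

116

Net gain = 17.1 + 24.2 = 41.3 dB.
Voltage ratio = 10^(41.3/20) = 116.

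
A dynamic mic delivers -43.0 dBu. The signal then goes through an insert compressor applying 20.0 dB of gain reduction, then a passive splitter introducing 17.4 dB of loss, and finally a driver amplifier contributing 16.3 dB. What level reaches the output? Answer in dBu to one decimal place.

-64.1 dBu

Cascaded gains and losses add directly in dB.
-43.0 − 20.0 − 17.4 + 16.3 = -64.1 dBu.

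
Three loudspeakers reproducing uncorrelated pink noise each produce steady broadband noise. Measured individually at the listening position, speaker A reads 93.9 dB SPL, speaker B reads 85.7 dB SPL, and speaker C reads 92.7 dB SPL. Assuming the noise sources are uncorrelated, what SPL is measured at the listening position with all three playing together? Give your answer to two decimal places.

Uncorrelated sources add in intensity (power), not in dB.
L_total = 10·log₁₀(10^(93.9/10) + 10^(85.7/10) + 10^(92.7/10)) = 10·log₁₀(4688000000) = 96.71 dB SPL.

96.71 dB SPL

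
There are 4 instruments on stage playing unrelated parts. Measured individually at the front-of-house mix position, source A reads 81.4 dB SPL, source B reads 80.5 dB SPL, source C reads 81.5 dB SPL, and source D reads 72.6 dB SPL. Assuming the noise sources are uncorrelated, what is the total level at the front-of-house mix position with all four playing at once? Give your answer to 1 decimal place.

Add the sources as powers (linear), then convert back to dB:
L_total = 10·log₁₀(10^(81.4/10) + 10^(80.5/10) + 10^(81.5/10) + 10^(72.6/10)) = 10·log₁₀(409700000) = 86.1 dB SPL.

86.1 dB SPL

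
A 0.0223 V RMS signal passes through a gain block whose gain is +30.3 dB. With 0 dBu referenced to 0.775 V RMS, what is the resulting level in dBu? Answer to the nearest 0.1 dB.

Input level: 20·log₁₀(0.0223/0.775) = -30.82 dBu.
Output: -30.82 + 30.3 = -0.5 dBu.

-0.5 dBu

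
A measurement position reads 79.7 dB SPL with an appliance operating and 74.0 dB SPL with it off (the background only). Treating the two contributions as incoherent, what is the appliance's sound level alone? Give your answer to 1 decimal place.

78.3 dB SPL

Background correction is a power subtraction:
L_src = 10·log₁₀(10^(79.7/10) − 10^(74.0/10)) = 10·log₁₀(68210000) = 78.3 dB SPL.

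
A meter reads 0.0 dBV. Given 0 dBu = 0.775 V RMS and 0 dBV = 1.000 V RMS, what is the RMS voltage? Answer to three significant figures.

V = 1.000 V × 10^(0.0/20).
= 1.000 × 1.000 = 1.00 V.

1.00 V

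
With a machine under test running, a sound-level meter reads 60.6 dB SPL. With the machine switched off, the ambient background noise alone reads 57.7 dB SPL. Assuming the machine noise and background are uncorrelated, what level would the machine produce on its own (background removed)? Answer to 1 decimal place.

57.5 dB SPL

Subtract intensities: L_src = 10·log₁₀(10^(L_total/10) − 10^(L_bg/10)).
L_src = 10·log₁₀(10^(60.6/10) − 10^(57.7/10)) = 10·log₁₀(559300) = 57.5 dB SPL.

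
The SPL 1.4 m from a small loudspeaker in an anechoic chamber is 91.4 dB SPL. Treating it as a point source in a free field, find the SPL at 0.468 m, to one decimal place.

100.9 dB SPL

For a point source in a free field, ΔL = −20·log₁₀(d₂/d₁).
ΔL = −20·log₁₀(0.468/1.4) = 9.52 dB, so L₂ = 91.4 + (9.52) = 100.9 dB SPL.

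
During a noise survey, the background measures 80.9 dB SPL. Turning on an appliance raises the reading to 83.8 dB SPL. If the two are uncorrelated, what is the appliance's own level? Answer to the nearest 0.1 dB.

80.7 dB SPL

Background correction is a power subtraction:
L_src = 10·log₁₀(10^(83.8/10) − 10^(80.9/10)) = 10·log₁₀(116900000) = 80.7 dB SPL.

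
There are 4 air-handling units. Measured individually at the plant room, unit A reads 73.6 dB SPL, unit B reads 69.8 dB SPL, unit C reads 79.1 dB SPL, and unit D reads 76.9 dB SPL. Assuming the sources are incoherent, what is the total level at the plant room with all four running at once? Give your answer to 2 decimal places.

Uncorrelated sources add in intensity (power), not in dB.
L_total = 10·log₁₀(10^(73.6/10) + 10^(69.8/10) + 10^(79.1/10) + 10^(76.9/10)) = 10·log₁₀(162700000) = 82.11 dB SPL.

82.11 dB SPL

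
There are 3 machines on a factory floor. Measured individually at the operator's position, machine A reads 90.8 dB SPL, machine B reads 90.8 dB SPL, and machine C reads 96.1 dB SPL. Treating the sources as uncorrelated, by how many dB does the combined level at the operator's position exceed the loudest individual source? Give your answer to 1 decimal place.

2.0 dB

Add the sources as powers (linear), then convert back to dB:
L_total = 10·log₁₀(10^(90.8/10) + 10^(90.8/10) + 10^(96.1/10)) = 98.11 dB SPL.
Excess over the loudest (96.1 dB): 98.11 − 96.1 = 2.0 dB.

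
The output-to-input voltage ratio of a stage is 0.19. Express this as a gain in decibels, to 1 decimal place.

-14.4 dB

Voltage ratio → dB uses the 20·log₁₀ form:
20·log₁₀(0.19) = -14.4 dB.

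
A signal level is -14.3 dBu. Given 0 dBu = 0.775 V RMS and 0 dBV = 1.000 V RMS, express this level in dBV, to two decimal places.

-16.51 dBV

The offset between the scales is 20·log₁₀(0.775/1.000) = −2.214 dB.
So dBV = -14.3 − 2.214 = -16.51 dBV.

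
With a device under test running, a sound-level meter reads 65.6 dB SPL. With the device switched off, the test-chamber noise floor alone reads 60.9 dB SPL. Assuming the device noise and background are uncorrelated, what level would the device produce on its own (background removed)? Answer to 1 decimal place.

Remove the background by subtracting linear intensities:
L_src = 10·log₁₀(10^(65.6/10) − 10^(60.9/10)) = 10·log₁₀(2401000) = 63.8 dB SPL.

63.8 dB SPL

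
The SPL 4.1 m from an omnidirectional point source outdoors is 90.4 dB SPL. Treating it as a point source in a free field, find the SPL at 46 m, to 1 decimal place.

69.4 dB SPL

For a point source in a free field, ΔL = −20·log₁₀(d₂/d₁).
ΔL = −20·log₁₀(46/4.1) = -21.00 dB, so L₂ = 90.4 + (-21.00) = 69.4 dB SPL.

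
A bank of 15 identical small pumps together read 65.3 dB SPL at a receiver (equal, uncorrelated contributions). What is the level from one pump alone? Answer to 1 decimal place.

53.5 dB SPL

15 equal incoherent sources add 10·log₁₀(15) = 11.76 dB over one source.
L_one = 65.3 − 11.76 = 53.5 dB SPL.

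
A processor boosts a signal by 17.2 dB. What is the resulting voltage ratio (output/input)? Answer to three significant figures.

7.24

Voltage ratio = 10^(dB/20).
10^(17.2/20) = 10^(0.8600) = 7.24.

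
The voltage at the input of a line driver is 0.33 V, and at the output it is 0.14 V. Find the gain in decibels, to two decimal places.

-7.45 dB

Voltage ratio → dB uses the 20·log₁₀ form:
20·log₁₀(0.14/0.33) = 20·log₁₀(0.4242) = -7.45 dB.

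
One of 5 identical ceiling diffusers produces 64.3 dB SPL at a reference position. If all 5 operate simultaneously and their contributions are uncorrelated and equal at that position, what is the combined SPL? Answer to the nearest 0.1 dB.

71.3 dB SPL

5 equal incoherent sources raise the level by 10·log₁₀(5) = 6.99 dB.
L_total = 64.3 + 6.99 = 71.3 dB SPL.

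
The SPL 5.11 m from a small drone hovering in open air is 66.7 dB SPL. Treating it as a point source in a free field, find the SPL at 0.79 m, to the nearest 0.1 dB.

Free-field point source: level drops by 20·log₁₀ of the distance ratio.
ΔL = −20·log₁₀(0.79/5.11) = 16.22 dB, so L₂ = 66.7 + (16.22) = 82.9 dB SPL.

82.9 dB SPL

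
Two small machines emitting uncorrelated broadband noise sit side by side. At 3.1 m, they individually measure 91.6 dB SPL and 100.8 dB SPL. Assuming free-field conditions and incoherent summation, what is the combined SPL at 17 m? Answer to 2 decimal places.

Combined at 3.1 m: 10·log₁₀(10^(91.6/10)+10^(100.8/10)) = 101.293 dB SPL.
Then apply −20·log₁₀(17/3.1) = -14.782 dB → 86.51 dB SPL.

86.51 dB SPL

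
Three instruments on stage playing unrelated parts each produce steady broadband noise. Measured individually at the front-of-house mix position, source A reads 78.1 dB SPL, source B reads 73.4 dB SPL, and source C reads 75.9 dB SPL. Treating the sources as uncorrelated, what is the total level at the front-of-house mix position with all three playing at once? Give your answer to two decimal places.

80.98 dB SPL

Uncorrelated sources add in intensity (power), not in dB.
L_total = 10·log₁₀(10^(78.1/10) + 10^(73.4/10) + 10^(75.9/10)) = 10·log₁₀(125300000) = 80.98 dB SPL.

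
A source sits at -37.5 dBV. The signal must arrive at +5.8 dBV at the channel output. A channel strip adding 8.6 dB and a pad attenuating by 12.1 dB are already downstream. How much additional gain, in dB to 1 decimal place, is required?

The required make-up gain is the shortfall in the dB sum.
G = +5.8 − (-37.5) − 8.6 + 12.1 = 46.8 dB.

46.8 dB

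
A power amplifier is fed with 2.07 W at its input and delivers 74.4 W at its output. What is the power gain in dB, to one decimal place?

15.6 dB

Power ratio → dB uses the 10·log₁₀ form:
10·log₁₀(74.4/2.07) = 10·log₁₀(35.94) = 15.6 dB.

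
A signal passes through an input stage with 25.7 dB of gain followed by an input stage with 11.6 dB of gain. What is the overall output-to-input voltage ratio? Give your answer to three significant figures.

73.3

Net gain = 25.7 + 11.6 = 37.3 dB.
Voltage ratio = 10^(37.3/20) = 73.3.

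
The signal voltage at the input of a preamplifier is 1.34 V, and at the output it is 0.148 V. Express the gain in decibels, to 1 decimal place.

Voltage is an amplitude quantity, so gain = 20·log₁₀(V_out/V_in).
20·log₁₀(0.148/1.34) = 20·log₁₀(0.1104) = -19.1 dB.

-19.1 dB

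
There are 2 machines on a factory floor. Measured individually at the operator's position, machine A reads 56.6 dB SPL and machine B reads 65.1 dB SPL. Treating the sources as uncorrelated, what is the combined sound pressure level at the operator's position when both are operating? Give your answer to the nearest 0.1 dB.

Add the sources as powers (linear), then convert back to dB:
L_total = 10·log₁₀(10^(56.6/10) + 10^(65.1/10)) = 10·log₁₀(3693000) = 65.7 dB SPL.

65.7 dB SPL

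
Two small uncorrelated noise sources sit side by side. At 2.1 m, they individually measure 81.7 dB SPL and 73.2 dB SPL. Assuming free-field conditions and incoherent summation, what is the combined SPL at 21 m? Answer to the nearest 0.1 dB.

Combined at 2.1 m: 10·log₁₀(10^(81.7/10)+10^(73.2/10)) = 82.27 dB SPL.
Then apply −20·log₁₀(21/2.1) = -20.00 dB → 62.3 dB SPL.

62.3 dB SPL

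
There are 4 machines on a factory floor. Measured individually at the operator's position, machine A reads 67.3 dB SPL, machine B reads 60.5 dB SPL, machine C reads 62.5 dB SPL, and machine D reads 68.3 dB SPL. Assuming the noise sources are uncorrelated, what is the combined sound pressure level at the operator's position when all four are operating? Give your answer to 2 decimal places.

Incoherent sources sum as intensities:
L_total = 10·log₁₀(10^(67.3/10) + 10^(60.5/10) + 10^(62.5/10) + 10^(68.3/10)) = 10·log₁₀(15030000) = 71.77 dB SPL.

71.77 dB SPL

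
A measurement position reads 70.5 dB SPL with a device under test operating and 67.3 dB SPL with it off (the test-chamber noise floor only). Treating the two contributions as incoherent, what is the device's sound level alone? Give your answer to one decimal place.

Background correction is a power subtraction:
L_src = 10·log₁₀(10^(70.5/10) − 10^(67.3/10)) = 10·log₁₀(5850000) = 67.7 dB SPL.

67.7 dB SPL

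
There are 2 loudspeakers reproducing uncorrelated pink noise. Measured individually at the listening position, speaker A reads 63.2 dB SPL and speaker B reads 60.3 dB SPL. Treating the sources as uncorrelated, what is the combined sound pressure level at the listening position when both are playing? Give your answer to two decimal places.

65.00 dB SPL

Add the sources as powers (linear), then convert back to dB:
L_total = 10·log₁₀(10^(63.2/10) + 10^(60.3/10)) = 10·log₁₀(3161000) = 65.00 dB SPL.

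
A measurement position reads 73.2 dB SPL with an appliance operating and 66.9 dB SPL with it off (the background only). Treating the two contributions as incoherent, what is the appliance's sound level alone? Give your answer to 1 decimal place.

72.0 dB SPL

Background correction is a power subtraction:
L_src = 10·log₁₀(10^(73.2/10) − 10^(66.9/10)) = 10·log₁₀(16000000) = 72.0 dB SPL.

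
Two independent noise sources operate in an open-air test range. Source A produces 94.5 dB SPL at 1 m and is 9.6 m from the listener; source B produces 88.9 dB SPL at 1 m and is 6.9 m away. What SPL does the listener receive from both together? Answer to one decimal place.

At the listener: L_A = 94.5 − 20·log₁₀(9.6) = 74.85 dB; L_B = 88.9 − 20·log₁₀(6.9) = 72.12 dB.
Combined: 10·log₁₀(10^(74.85/10)+10^(72.12/10)) = 76.7 dB SPL.

76.7 dB SPL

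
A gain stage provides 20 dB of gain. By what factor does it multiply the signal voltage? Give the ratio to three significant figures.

Voltage ratio = 10^(dB/20).
10^(20/20) = 10^(1.000) = 10.0.

10.0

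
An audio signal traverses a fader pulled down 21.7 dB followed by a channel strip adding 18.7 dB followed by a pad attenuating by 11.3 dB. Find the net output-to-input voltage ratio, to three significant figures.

0.193

Net gain = (−21.7) + 18.7 + (−11.3) = -14.3 dB.
Voltage ratio = 10^(-14.3/20) = 0.193.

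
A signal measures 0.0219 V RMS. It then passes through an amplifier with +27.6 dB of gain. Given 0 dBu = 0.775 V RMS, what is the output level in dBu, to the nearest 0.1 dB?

Input level: 20·log₁₀(0.0219/0.775) = -30.98 dBu.
Output: -30.98 + 27.6 = -3.4 dBu.

-3.4 dBu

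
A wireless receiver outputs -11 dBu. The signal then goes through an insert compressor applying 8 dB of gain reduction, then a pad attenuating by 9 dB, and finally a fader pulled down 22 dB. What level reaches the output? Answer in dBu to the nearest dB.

-50 dBu

Cascaded gains and losses add directly in dB.
-11 − 8 − 9 − 22 = -50 dBu.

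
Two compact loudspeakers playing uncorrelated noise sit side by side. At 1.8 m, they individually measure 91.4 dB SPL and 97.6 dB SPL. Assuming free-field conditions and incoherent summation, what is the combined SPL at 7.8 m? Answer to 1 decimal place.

Combined at 1.8 m: 10·log₁₀(10^(91.4/10)+10^(97.6/10)) = 98.53 dB SPL.
Then apply −20·log₁₀(7.8/1.8) = -12.74 dB → 85.8 dB SPL.

85.8 dB SPL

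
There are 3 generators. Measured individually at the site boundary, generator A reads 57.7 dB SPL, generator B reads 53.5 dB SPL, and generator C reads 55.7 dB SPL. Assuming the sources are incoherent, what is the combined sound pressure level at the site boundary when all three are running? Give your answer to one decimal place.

60.7 dB SPL

Add the sources as powers (linear), then convert back to dB:
L_total = 10·log₁₀(10^(57.7/10) + 10^(53.5/10) + 10^(55.7/10)) = 10·log₁₀(1184000) = 60.7 dB SPL.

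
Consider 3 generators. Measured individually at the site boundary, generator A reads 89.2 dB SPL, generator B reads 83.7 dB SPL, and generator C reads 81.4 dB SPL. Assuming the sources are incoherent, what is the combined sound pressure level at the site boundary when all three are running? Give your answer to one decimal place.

Uncorrelated sources add in intensity (power), not in dB.
L_total = 10·log₁₀(10^(89.2/10) + 10^(83.7/10) + 10^(81.4/10)) = 10·log₁₀(1204000000) = 90.8 dB SPL.

90.8 dB SPL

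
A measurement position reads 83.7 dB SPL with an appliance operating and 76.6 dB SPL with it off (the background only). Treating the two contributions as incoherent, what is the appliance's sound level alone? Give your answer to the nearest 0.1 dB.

82.8 dB SPL

Subtract intensities: L_src = 10·log₁₀(10^(L_total/10) − 10^(L_bg/10)).
L_src = 10·log₁₀(10^(83.7/10) − 10^(76.6/10)) = 10·log₁₀(188700000) = 82.8 dB SPL.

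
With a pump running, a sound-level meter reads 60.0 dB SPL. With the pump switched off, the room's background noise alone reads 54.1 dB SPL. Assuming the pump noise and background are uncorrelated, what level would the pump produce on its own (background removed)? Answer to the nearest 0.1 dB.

Background correction is a power subtraction:
L_src = 10·log₁₀(10^(60.0/10) − 10^(54.1/10)) = 10·log₁₀(743000) = 58.7 dB SPL.

58.7 dB SPL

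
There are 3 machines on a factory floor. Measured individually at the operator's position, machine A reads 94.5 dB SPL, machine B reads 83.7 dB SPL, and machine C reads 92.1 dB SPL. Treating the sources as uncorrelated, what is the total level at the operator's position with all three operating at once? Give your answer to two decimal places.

Uncorrelated sources add in intensity (power), not in dB.
L_total = 10·log₁₀(10^(94.5/10) + 10^(83.7/10) + 10^(92.1/10)) = 10·log₁₀(4675000000) = 96.70 dB SPL.

96.70 dB SPL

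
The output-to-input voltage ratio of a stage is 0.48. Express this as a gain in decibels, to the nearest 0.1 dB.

-6.4 dB

For a voltage ratio, dB = 20·log₁₀(V₂/V₁).
20·log₁₀(0.48) = -6.4 dB.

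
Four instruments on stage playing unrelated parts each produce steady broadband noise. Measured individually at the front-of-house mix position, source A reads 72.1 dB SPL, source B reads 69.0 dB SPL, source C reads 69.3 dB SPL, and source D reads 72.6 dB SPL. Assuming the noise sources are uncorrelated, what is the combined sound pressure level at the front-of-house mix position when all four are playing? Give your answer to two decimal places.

77.06 dB SPL

Add the sources as powers (linear), then convert back to dB:
L_total = 10·log₁₀(10^(72.1/10) + 10^(69.0/10) + 10^(69.3/10) + 10^(72.6/10)) = 10·log₁₀(50870000) = 77.06 dB SPL.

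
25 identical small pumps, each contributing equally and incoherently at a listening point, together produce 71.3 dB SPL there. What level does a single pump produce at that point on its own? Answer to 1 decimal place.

57.3 dB SPL

25 equal incoherent sources add 10·log₁₀(25) = 13.98 dB over one source.
L_one = 71.3 − 13.98 = 57.3 dB SPL.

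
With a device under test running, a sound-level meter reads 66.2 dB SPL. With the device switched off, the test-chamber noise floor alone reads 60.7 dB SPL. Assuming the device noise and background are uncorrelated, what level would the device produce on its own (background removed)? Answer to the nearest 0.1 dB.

Background correction is a power subtraction:
L_src = 10·log₁₀(10^(66.2/10) − 10^(60.7/10)) = 10·log₁₀(2994000) = 64.8 dB SPL.

64.8 dB SPL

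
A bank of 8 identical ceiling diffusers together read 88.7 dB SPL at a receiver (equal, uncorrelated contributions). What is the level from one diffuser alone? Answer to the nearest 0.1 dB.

8 equal incoherent sources add 10·log₁₀(8) = 9.03 dB over one source.
L_one = 88.7 − 9.03 = 79.7 dB SPL.

79.7 dB SPL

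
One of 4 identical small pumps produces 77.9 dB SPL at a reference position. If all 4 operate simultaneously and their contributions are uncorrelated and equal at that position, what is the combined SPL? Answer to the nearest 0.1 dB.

4 equal incoherent sources raise the level by 10·log₁₀(4) = 6.02 dB.
L_total = 77.9 + 6.02 = 83.9 dB SPL.

83.9 dB SPL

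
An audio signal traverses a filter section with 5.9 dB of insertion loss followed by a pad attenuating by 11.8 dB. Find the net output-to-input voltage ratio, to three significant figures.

0.130

Net gain = (−5.9) + (−11.8) = -17.7 dB.
Voltage ratio = 10^(-17.7/20) = 0.130.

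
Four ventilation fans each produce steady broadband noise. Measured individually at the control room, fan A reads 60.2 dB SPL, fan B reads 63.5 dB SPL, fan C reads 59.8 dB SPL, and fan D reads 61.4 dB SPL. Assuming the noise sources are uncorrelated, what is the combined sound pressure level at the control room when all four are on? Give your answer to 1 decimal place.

Incoherent sources sum as intensities:
L_total = 10·log₁₀(10^(60.2/10) + 10^(63.5/10) + 10^(59.8/10) + 10^(61.4/10)) = 10·log₁₀(5621000) = 67.5 dB SPL.

67.5 dB SPL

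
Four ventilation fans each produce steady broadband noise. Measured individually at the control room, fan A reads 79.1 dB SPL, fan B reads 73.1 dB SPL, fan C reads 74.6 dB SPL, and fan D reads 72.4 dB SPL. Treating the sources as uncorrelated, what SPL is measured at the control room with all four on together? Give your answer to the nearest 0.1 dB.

Add the sources as powers (linear), then convert back to dB:
L_total = 10·log₁₀(10^(79.1/10) + 10^(73.1/10) + 10^(74.6/10) + 10^(72.4/10)) = 10·log₁₀(147900000) = 81.7 dB SPL.

81.7 dB SPL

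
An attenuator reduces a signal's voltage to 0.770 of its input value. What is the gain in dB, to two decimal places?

-2.27 dB

Voltage ratio → dB uses the 20·log₁₀ form:
20·log₁₀(0.770) = -2.27 dB.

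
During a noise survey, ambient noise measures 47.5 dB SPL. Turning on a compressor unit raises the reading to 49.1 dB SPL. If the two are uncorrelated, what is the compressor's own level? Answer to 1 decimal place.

Subtract intensities: L_src = 10·log₁₀(10^(L_total/10) − 10^(L_bg/10)).
L_src = 10·log₁₀(10^(49.1/10) − 10^(47.5/10)) = 10·log₁₀(25050) = 44.0 dB SPL.

44.0 dB SPL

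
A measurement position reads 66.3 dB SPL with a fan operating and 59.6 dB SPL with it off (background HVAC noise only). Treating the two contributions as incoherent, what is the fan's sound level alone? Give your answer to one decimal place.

65.3 dB SPL

Subtract intensities: L_src = 10·log₁₀(10^(L_total/10) − 10^(L_bg/10)).
L_src = 10·log₁₀(10^(66.3/10) − 10^(59.6/10)) = 10·log₁₀(3354000) = 65.3 dB SPL.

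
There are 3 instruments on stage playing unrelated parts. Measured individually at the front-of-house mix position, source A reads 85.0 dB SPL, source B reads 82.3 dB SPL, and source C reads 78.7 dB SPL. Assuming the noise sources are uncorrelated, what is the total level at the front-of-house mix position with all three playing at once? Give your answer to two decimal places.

87.48 dB SPL

Incoherent sources sum as intensities:
L_total = 10·log₁₀(10^(85.0/10) + 10^(82.3/10) + 10^(78.7/10)) = 10·log₁₀(560200000) = 87.48 dB SPL.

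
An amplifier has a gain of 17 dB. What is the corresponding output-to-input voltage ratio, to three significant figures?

Voltage ratio = 10^(dB/20).
10^(17/20) = 10^(0.8500) = 7.08.

7.08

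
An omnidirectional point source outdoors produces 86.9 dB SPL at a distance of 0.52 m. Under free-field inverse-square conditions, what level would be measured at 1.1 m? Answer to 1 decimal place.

Inverse-square spreading gives ΔL = −20·log₁₀(d₂/d₁).
ΔL = −20·log₁₀(1.1/0.52) = -6.51 dB, so L₂ = 86.9 + (-6.51) = 80.4 dB SPL.

80.4 dB SPL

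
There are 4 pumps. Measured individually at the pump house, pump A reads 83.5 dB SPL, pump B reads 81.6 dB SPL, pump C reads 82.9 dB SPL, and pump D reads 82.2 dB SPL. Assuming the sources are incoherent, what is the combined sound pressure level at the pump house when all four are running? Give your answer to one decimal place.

Add the sources as powers (linear), then convert back to dB:
L_total = 10·log₁₀(10^(83.5/10) + 10^(81.6/10) + 10^(82.9/10) + 10^(82.2/10)) = 10·log₁₀(729400000) = 88.6 dB SPL.

88.6 dB SPL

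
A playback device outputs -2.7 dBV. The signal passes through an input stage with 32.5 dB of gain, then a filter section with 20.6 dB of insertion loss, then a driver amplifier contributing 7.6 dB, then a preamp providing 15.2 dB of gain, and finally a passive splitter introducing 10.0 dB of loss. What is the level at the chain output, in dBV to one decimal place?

Gain stages sum in dB:
-2.7 + 32.5 − 20.6 + 7.6 + 15.2 − 10.0 = +22.0 dBV.

+22.0 dBV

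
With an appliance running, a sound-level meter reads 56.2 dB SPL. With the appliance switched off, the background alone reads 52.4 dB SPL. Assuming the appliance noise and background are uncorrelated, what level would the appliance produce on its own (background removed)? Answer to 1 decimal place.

Subtract intensities: L_src = 10·log₁₀(10^(L_total/10) − 10^(L_bg/10)).
L_src = 10·log₁₀(10^(56.2/10) − 10^(52.4/10)) = 10·log₁₀(243100) = 53.9 dB SPL.

53.9 dB SPL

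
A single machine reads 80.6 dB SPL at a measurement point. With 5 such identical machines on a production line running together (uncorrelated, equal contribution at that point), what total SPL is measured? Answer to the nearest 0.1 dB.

87.6 dB SPL

5 equal incoherent sources raise the level by 10·log₁₀(5) = 6.99 dB.
L_total = 80.6 + 6.99 = 87.6 dB SPL.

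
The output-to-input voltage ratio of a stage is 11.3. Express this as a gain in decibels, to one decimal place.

For a voltage ratio, dB = 20·log₁₀(V₂/V₁).
20·log₁₀(11.3) = 21.1 dB.

21.1 dB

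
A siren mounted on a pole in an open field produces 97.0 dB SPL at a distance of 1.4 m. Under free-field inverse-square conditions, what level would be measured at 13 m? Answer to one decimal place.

Free-field point source: level drops by 20·log₁₀ of the distance ratio.
ΔL = −20·log₁₀(13/1.4) = -19.36 dB, so L₂ = 97.0 + (-19.36) = 77.6 dB SPL.

77.6 dB SPL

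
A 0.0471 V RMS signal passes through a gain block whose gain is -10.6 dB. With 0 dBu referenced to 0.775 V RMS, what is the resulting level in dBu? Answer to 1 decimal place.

Input level: 20·log₁₀(0.0471/0.775) = -24.33 dBu.
Output: -24.33 − 10.6 = -34.9 dBu.

-34.9 dBu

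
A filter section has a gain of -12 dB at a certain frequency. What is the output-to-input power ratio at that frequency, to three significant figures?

Power ratio = 10^(dB/10).
10^(-12/10) = 10^(-1.200) = 0.0631.

0.0631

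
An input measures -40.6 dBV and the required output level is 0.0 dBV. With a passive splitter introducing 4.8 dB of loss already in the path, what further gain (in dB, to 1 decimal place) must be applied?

45.4 dB

The required make-up gain is the shortfall in the dB sum.
G = 0.0 − (-40.6) + 4.8 = 45.4 dB.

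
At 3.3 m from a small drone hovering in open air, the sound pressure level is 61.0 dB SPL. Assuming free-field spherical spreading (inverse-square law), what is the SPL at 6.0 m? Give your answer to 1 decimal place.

55.8 dB SPL

For a point source in a free field, ΔL = −20·log₁₀(d₂/d₁).
ΔL = −20·log₁₀(6.0/3.3) = -5.19 dB, so L₂ = 61.0 + (-5.19) = 55.8 dB SPL.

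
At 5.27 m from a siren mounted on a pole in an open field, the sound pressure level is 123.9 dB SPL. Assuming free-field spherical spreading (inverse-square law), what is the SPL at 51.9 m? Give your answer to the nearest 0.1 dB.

104.0 dB SPL

For a point source in a free field, ΔL = −20·log₁₀(d₂/d₁).
ΔL = −20·log₁₀(51.9/5.27) = -19.87 dB, so L₂ = 123.9 + (-19.87) = 104.0 dB SPL.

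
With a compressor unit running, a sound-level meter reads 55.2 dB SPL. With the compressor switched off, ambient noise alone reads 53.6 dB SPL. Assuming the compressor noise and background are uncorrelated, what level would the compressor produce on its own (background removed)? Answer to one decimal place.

Background correction is a power subtraction:
L_src = 10·log₁₀(10^(55.2/10) − 10^(53.6/10)) = 10·log₁₀(102000) = 50.1 dB SPL.

50.1 dB SPL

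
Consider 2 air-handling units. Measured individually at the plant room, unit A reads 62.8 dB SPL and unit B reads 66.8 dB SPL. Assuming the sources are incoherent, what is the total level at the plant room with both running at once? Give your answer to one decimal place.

Add the sources as powers (linear), then convert back to dB:
L_total = 10·log₁₀(10^(62.8/10) + 10^(66.8/10)) = 10·log₁₀(6692000) = 68.3 dB SPL.

68.3 dB SPL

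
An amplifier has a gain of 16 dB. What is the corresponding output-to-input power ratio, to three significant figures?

Power ratio = 10^(dB/10).
10^(16/10) = 10^(1.600) = 39.8.

39.8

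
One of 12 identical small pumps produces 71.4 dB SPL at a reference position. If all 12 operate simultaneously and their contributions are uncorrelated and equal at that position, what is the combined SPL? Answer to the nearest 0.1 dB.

82.2 dB SPL

12 equal incoherent sources raise the level by 10·log₁₀(12) = 10.79 dB.
L_total = 71.4 + 10.79 = 82.2 dB SPL.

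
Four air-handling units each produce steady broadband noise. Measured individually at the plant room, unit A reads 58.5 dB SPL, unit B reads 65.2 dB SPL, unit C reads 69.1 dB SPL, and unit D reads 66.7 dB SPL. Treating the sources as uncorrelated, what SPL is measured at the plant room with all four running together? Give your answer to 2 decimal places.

72.26 dB SPL

Incoherent sources sum as intensities:
L_total = 10·log₁₀(10^(58.5/10) + 10^(65.2/10) + 10^(69.1/10) + 10^(66.7/10)) = 10·log₁₀(16820000) = 72.26 dB SPL.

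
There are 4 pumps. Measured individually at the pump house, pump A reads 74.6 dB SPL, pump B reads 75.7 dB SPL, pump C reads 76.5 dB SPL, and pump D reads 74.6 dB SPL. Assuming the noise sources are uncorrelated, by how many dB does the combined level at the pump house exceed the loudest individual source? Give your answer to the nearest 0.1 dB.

Incoherent sources sum as intensities:
L_total = 10·log₁₀(10^(74.6/10) + 10^(75.7/10) + 10^(76.5/10) + 10^(74.6/10)) = 81.45 dB SPL.
Excess over the loudest (76.5 dB): 81.45 − 76.5 = 4.9 dB.

4.9 dB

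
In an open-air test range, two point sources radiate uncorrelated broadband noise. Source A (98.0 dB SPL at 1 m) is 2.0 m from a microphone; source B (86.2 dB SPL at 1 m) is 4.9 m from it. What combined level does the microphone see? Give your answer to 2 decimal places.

92.03 dB SPL

At the listener: L_A = 98.0 − 20·log₁₀(2.0) = 91.979 dB; L_B = 86.2 − 20·log₁₀(4.9) = 72.396 dB.
Combined: 10·log₁₀(10^(91.979/10)+10^(72.396/10)) = 92.03 dB SPL.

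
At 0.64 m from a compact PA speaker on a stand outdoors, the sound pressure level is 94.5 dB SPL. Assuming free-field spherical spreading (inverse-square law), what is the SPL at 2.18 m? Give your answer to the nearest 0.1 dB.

83.9 dB SPL

For a point source in a free field, ΔL = −20·log₁₀(d₂/d₁).
ΔL = −20·log₁₀(2.18/0.64) = -10.65 dB, so L₂ = 94.5 + (-10.65) = 83.9 dB SPL.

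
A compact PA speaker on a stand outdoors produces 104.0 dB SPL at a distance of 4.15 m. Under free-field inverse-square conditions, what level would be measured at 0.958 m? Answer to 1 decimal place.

116.7 dB SPL

Inverse-square spreading gives ΔL = −20·log₁₀(d₂/d₁).
ΔL = −20·log₁₀(0.958/4.15) = 12.73 dB, so L₂ = 104.0 + (12.73) = 116.7 dB SPL.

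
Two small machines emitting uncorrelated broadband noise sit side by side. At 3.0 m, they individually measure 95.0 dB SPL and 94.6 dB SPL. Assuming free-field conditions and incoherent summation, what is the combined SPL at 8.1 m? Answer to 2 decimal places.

89.19 dB SPL

Combined at 3.0 m: 10·log₁₀(10^(95.0/10)+10^(94.6/10)) = 97.815 dB SPL.
Then apply −20·log₁₀(8.1/3.0) = -8.627 dB → 89.19 dB SPL.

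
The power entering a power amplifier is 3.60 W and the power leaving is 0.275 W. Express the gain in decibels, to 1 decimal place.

-11.2 dB

Power ratio → dB uses the 10·log₁₀ form:
10·log₁₀(0.275/3.60) = 10·log₁₀(0.07639) = -11.2 dB.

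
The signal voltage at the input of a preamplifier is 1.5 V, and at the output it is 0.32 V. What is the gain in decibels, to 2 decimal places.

Voltage is an amplitude quantity, so gain = 20·log₁₀(V_out/V_in).
20·log₁₀(0.32/1.5) = 20·log₁₀(0.2133) = -13.42 dB.

-13.42 dB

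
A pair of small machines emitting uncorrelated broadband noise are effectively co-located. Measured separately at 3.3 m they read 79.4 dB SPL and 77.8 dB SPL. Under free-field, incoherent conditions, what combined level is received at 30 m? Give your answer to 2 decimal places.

62.51 dB SPL

Combined at 3.3 m: 10·log₁₀(10^(79.4/10)+10^(77.8/10)) = 81.684 dB SPL.
Then apply −20·log₁₀(30/3.3) = -19.172 dB → 62.51 dB SPL.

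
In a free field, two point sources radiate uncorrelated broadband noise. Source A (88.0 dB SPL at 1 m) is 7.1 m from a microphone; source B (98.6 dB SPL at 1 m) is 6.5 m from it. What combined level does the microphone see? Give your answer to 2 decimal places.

82.65 dB SPL

At the listener: L_A = 88.0 − 20·log₁₀(7.1) = 70.975 dB; L_B = 98.6 − 20·log₁₀(6.5) = 82.342 dB.
Combined: 10·log₁₀(10^(70.975/10)+10^(82.342/10)) = 82.65 dB SPL.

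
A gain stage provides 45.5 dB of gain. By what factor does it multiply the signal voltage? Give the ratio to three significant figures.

Voltage ratio = 10^(dB/20).
10^(45.5/20) = 10^(2.275) = 188.

188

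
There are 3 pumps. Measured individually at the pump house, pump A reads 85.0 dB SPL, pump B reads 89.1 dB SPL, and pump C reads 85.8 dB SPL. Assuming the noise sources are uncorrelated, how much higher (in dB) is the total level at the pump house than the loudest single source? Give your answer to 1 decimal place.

Uncorrelated sources add in intensity (power), not in dB.
L_total = 10·log₁₀(10^(85.0/10) + 10^(89.1/10) + 10^(85.8/10)) = 91.79 dB SPL.
Excess over the loudest (89.1 dB): 91.79 − 89.1 = 2.7 dB.

2.7 dB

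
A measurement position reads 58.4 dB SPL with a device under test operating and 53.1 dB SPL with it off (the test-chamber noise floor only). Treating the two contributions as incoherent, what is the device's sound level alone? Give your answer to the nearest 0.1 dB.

Background correction is a power subtraction:
L_src = 10·log₁₀(10^(58.4/10) − 10^(53.1/10)) = 10·log₁₀(487700) = 56.9 dB SPL.

56.9 dB SPL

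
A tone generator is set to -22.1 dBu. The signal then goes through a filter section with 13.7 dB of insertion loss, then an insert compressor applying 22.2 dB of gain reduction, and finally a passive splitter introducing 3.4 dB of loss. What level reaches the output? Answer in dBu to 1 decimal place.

Gain stages sum in dB:
-22.1 − 13.7 − 22.2 − 3.4 = -61.4 dBu.

-61.4 dBu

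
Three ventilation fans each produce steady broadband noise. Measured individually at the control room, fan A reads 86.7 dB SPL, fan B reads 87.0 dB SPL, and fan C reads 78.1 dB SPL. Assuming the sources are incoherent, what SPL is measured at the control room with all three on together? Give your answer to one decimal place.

Incoherent sources sum as intensities:
L_total = 10·log₁₀(10^(86.7/10) + 10^(87.0/10) + 10^(78.1/10)) = 10·log₁₀(1033000000) = 90.1 dB SPL.

90.1 dB SPL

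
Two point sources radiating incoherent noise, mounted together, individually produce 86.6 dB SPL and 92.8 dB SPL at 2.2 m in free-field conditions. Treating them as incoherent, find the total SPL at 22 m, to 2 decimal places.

73.73 dB SPL

Combined at 2.2 m: 10·log₁₀(10^(86.6/10)+10^(92.8/10)) = 93.734 dB SPL.
Then apply −20·log₁₀(22/2.2) = -20.000 dB → 73.73 dB SPL.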